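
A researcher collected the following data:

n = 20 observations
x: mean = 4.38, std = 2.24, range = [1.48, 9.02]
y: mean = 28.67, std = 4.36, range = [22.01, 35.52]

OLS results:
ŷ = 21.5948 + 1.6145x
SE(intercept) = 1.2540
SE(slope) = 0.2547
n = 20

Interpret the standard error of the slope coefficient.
SE(β̂₁) = 0.2547 is the estimated standard deviation of the slope estimate across repeated samples; relative to β̂₁ = 1.6145 that is 15.8%, a precise estimate.

SE(β̂₁) = 0.2547 says: if we drew many samples of n = 20 from the same population and refit each time, the fitted slopes would scatter with a standard deviation of roughly 0.2547 around the true β₁.

Relative precision:
- SE / |β̂₁| = 0.2547 / 1.6145 = 15.8%
- Rule of thumb (under 20%: precise; 20% to under 50%: moderately precise; 50% or more: imprecise) → precise

Link to the t-test: t = β̂₁ / SE(β̂₁) = 1.6145 / 0.2547 = 6.3388, the statistic for H₀: β₁ = 0.

What drives SE(β̂₁): wider spread of x values → smaller SE.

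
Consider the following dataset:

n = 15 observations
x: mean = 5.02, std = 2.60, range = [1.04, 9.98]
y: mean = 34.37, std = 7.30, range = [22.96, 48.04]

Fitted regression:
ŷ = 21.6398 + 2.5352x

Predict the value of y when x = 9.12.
ŷ = 44.7608

Plug x = 9.12 into the fitted line:

ŷ = 21.6398 + 2.5352 × 9.12
ŷ = 21.6398 + 23.1210
ŷ = 44.7608

This is the fitted mean response at that x — an individual observation would come with a wider prediction interval.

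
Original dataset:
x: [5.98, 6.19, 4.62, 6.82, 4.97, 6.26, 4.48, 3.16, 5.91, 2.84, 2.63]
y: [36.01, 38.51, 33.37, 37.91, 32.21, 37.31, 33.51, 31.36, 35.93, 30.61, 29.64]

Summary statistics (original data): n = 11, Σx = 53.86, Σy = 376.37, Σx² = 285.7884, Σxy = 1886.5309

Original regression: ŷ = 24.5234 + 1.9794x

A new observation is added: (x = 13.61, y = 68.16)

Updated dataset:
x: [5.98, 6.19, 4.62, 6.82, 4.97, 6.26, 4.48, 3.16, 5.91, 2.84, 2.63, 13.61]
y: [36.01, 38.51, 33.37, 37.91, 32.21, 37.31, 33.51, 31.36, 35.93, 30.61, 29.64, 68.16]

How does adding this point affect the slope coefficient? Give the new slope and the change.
Adding the point moves β₁ from 1.9794 to 3.4342, i.e. it increases by 1.4548 (+73.5%).

x = 13.61 lies well outside the original x-range [2.63, 6.82] (x̄ ≈ 4.90), so this observation has high leverage and can move the slope substantially.

Step 1: Update the sums with the new point (n goes from 11 to 12)
Σx  = 53.86 + 13.61 = 67.47
Σy  = 376.37 + 68.16 = 444.53
Σx² = 285.7884 + 13.61² = 285.7884 + 185.2321 = 471.0205
Σxy = 1886.5309 + 13.61×68.16 = 1886.5309 + 927.6576 = 2814.1885

Step 2: Recompute the slope with b₁ = (nΣxy − ΣxΣy) / (nΣx² − (Σx)²)
Numerator   = 12×2814.1885 − 67.47×444.53 = 33770.2620 − 29992.4391 = 3777.8229
Denominator = 12×471.0205 − 67.47² = 5652.2460 − 4552.2009 = 1100.0451
b₁(new) = 3777.8229 / 1100.0451 = 3.4342

(Same formula on the original sums: (11×1886.5309 − 53.86×376.37) / (11×285.7884 − 53.86²) = 480.5517 / 242.7728 = 1.9794, matching the given fit.)

Step 3: Change in slope
Δβ₁ = 3.4342 − 1.9794 = +1.4548
Relative change = +1.4548 / 1.9794 × 100% = +73.5%
→ the slope increases when the point is added.

A high-leverage point only changes the slope if it is off the original line; here y = 68.16 is above the original trend, so the slope increases.
In practice: check such a point for data-entry or measurement error; examine leverage (hᵢ) and Cook's distance rather than deleting it automatically.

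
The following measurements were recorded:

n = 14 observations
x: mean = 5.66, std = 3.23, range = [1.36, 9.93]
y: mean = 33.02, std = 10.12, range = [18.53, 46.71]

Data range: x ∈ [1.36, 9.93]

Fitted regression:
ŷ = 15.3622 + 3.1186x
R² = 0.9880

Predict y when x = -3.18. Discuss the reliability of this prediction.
ŷ = 5.4451, but this is extrapolation (below the data range [1.36, 9.93]) and may be unreliable.

Prediction calculation:
ŷ = 15.3622 + 3.1186 × (-3.18)
ŷ = 5.4451

Reliability:
- Data range: x ∈ [1.36, 9.93]
- Prediction point: x = -3.18 is 4.54 units below the observed range → this is EXTRAPOLATION, not interpolation

Why that matters here:
- R² describes fit only over the sampled x values; it says nothing about behaviour beyond them
- Real relationships often flatten, saturate, or turn nonlinear at extremes

A defensible statement: 'if the linear trend continued to x = -3.18, y would be about 5.4451' — the premise is untested.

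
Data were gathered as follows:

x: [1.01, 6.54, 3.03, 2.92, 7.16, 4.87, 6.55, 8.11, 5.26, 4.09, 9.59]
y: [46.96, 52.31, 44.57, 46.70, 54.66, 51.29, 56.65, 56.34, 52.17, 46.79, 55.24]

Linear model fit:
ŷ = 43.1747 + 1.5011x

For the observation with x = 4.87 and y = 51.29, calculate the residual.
Residual = 0.8049

The residual is the difference between the actual value and the predicted value:

Residual = y - ŷ

Step 1: Calculate predicted value
ŷ = 43.1747 + 1.5011 × 4.87
ŷ = 50.4851

Step 2: Calculate residual
Residual = 51.29 - 50.4851
Residual = 0.8049

Interpretation: the model underestimates the actual value by 0.8049 at this point (positive residual → observation lies above the fitted line).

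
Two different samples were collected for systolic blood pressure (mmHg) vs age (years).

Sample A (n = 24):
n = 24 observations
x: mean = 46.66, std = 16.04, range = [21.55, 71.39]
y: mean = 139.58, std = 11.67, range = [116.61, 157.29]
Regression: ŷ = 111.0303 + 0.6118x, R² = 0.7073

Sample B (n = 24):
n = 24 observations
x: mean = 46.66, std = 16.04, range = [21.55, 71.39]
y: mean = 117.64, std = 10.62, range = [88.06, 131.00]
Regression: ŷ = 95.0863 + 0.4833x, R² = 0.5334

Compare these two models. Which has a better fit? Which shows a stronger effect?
Model A has the better fit (R² = 0.7073 vs 0.5334). Model A shows the stronger effect (|β₁| = 0.6118 vs 0.4833).

Model Comparison:

Fit — compare R²:
- Model A: R² = 0.7073 → 70.73% of variance in blood pressure explained
- Model B: R² = 0.5334 → 53.34% of variance in blood pressure explained
- 0.7073 > 0.5334 → Model A has the better fit

Effect size (slope magnitude):
- Model A: β₁ = 0.6118 → predicted blood pressure rises 0.6118 mmHg per additional year of age
- Model B: β₁ = 0.4833 → predicted blood pressure rises 0.4833 mmHg per additional year of age
- |0.6118| > |0.4833| → Model A shows the stronger marginal effect

Notes:
- R² measures how tightly points cluster around the line; β₁ measures how steep the line is — they answer different questions.
- A better fit (higher R²) doesn't necessarily mean a more important relationship.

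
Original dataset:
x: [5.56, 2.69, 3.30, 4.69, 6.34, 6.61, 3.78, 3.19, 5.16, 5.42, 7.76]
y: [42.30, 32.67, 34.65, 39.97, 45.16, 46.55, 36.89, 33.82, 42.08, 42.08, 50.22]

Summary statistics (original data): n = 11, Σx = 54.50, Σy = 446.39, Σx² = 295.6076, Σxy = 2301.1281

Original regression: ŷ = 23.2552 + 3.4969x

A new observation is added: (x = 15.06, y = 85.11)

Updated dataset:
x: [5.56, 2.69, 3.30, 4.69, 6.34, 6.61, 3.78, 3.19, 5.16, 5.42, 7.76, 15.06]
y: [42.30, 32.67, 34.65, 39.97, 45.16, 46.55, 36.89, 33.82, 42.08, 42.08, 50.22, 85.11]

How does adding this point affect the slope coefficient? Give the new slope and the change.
The slope changes from 3.4969 to 4.2112 (change of +0.7143, or +20.4%).

The new point has HIGH LEVERAGE: x = 15.06 is far from the original mean x̄ = 54.50/11 ≈ 4.95 (original range [2.69, 7.76]).

Step 1: Update the sums with the new point (n goes from 11 to 12)
Σx  = 54.50 + 15.06 = 69.56
Σy  = 446.39 + 85.11 = 531.50
Σx² = 295.6076 + 15.06² = 295.6076 + 226.8036 = 522.4112
Σxy = 2301.1281 + 15.06×85.11 = 2301.1281 + 1281.7566 = 3582.8847

Step 2: Recompute the slope with b₁ = (nΣxy − ΣxΣy) / (nΣx² − (Σx)²)
Numerator   = 12×3582.8847 − 69.56×531.50 = 42994.6164 − 36971.1400 = 6023.4764
Denominator = 12×522.4112 − 69.56² = 6268.9344 − 4838.5936 = 1430.3408
b₁(new) = 6023.4764 / 1430.3408 = 4.2112

(Same formula on the original sums: (11×2301.1281 − 54.50×446.39) / (11×295.6076 − 54.50²) = 984.1541 / 281.4336 = 3.4969, matching the given fit.)

Step 3: Change in slope
Δβ₁ = 4.2112 − 3.4969 = +0.7143
Relative change = +0.7143 / 3.4969 × 100% = +20.4%
→ the slope increases when the point is added.

A high-leverage point only changes the slope if it is off the original line; here y = 85.11 is above the original trend, so the slope increases.
In practice: refit with and without it and report both if conclusions differ; examine leverage (hᵢ) and Cook's distance rather than deleting it automatically.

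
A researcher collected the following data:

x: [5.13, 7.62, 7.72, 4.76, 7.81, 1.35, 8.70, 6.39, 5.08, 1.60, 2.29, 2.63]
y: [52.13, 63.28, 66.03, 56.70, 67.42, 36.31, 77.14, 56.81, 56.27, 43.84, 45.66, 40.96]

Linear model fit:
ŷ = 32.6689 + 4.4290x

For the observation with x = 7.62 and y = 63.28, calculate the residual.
Residual = -3.1379

The residual is the difference between the actual value and the predicted value:

Residual = y - ŷ

Step 1: Calculate predicted value
ŷ = 32.6689 + 4.4290 × 7.62
ŷ = 66.4179

Step 2: Calculate residual
Residual = 63.28 - 66.4179
Residual = -3.1379

Interpretation: the model overestimates the actual value by 3.1379 at this point (negative residual → observation lies below the fitted line).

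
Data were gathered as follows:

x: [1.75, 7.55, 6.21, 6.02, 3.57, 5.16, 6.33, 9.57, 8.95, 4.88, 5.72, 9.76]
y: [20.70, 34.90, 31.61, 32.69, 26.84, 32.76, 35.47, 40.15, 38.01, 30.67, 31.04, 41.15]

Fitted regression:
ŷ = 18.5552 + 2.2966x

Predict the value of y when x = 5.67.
ŷ = 31.5769

x = 5.67 lies inside the observed range [1.75, 9.76], so the fitted equation applies directly:

ŷ = 18.5552 + 2.2966 × 5.67
ŷ = 18.5552 + 13.0217
ŷ = 31.5769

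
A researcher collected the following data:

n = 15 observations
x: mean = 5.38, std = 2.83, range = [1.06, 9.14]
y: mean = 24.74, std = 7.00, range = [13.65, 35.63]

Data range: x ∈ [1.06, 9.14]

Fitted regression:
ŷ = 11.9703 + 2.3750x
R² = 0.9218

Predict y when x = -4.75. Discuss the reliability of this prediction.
ŷ = 0.6891, but this is extrapolation (below the data range [1.06, 9.14]) and may be unreliable.

Prediction calculation:
ŷ = 11.9703 + 2.3750 × (-4.75)
ŷ = 0.6891

Reliability:
- Data range: x ∈ [1.06, 9.14]
- Prediction point: x = -4.75 is 5.81 units below the observed range → this is EXTRAPOLATION, not interpolation

Why that matters here:
- R² describes fit only over the sampled x values; it says nothing about behaviour beyond them
- There are no observations near this x to validate the fitted line there

A defensible statement: 'if the linear trend continued to x = -4.75, y would be about 0.6891' — the premise is untested.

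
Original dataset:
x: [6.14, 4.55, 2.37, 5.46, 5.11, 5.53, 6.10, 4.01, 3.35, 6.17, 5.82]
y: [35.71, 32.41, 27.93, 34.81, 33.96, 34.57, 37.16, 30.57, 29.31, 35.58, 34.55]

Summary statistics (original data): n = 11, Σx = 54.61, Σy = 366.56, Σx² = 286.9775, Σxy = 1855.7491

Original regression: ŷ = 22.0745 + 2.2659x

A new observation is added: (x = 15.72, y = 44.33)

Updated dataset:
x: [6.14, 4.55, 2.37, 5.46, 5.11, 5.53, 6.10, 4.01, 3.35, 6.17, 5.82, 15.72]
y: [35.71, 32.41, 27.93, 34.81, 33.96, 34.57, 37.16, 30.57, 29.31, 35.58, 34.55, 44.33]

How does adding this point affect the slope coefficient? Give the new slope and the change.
New slope β₁ = 1.1850 versus 2.2659 before: a change of -1.0809 (-47.7%).

The new point has HIGH LEVERAGE: x = 15.72 is far from the original mean x̄ = 54.61/11 ≈ 4.96 (original range [2.37, 6.17]).

Step 1: Update the sums with the new point (n goes from 11 to 12)
Σx  = 54.61 + 15.72 = 70.33
Σy  = 366.56 + 44.33 = 410.89
Σx² = 286.9775 + 15.72² = 286.9775 + 247.1184 = 534.0959
Σxy = 1855.7491 + 15.72×44.33 = 1855.7491 + 696.8676 = 2552.6167

Step 2: Recompute the slope with b₁ = (nΣxy − ΣxΣy) / (nΣx² − (Σx)²)
Numerator   = 12×2552.6167 − 70.33×410.89 = 30631.4004 − 28897.8937 = 1733.5067
Denominator = 12×534.0959 − 70.33² = 6409.1508 − 4946.3089 = 1462.8419
b₁(new) = 1733.5067 / 1462.8419 = 1.1850

(Same formula on the original sums: (11×1855.7491 − 54.61×366.56) / (11×286.9775 − 54.61²) = 395.3985 / 174.5004 = 2.2659, matching the given fit.)

Step 3: Change in slope
Δβ₁ = 1.1850 − 2.2659 = -1.0809
Relative change = -1.0809 / 2.2659 × 100% = -47.7%
→ the slope decreases when the point is added.

A high-leverage point only changes the slope if it is off the original line; here y = 44.33 is below the original trend, so the slope decreases.
In practice: refit with and without it and report both if conclusions differ; check such a point for data-entry or measurement error.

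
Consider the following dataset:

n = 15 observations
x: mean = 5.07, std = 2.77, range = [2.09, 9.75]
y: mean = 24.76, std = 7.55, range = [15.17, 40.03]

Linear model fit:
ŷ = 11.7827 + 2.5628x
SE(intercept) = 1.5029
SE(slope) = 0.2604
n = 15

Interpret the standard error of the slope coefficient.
SE(β̂₁) = 0.2604 is the estimated standard deviation of the slope estimate across repeated samples; relative to β̂₁ = 2.5628 that is 10.2%, a precise estimate.

SE(β̂₁) = s / √Sxx, where s is the residual standard deviation and Sxx = Σ(x − x̄)². It is the yardstick for how far β̂₁ = 2.5628 could plausibly be from the true slope.

Relative precision:
- SE / |β̂₁| = 0.2604 / 2.5628 = 10.2%
- Rule of thumb (under 20%: precise; 20% to under 50%: moderately precise; 50% or more: imprecise) → precise

Link to interval estimation: a confidence interval for β₁ is β̂₁ ± t* × 0.2604, so SE sets the half-width per unit of t*.

What drives SE(β̂₁): larger n (here n = 15) → smaller SE; wider spread of x values → smaller SE.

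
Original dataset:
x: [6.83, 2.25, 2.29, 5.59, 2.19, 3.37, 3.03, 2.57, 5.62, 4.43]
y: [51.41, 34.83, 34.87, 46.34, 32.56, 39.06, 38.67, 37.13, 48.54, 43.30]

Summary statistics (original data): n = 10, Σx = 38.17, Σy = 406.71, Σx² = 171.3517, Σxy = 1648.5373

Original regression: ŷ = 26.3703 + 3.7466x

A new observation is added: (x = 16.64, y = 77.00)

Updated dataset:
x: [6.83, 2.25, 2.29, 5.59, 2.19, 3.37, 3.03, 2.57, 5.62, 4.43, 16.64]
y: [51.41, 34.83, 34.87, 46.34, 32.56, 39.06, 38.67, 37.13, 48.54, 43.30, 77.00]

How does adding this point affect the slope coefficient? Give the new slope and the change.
Adding the point moves β₁ from 3.7466 to 2.9669, i.e. it decreases by 0.7797 (-20.8%).

The new point has HIGH LEVERAGE: x = 16.64 is far from the original mean x̄ = 38.17/10 ≈ 3.82 (original range [2.19, 6.83]).

Step 1: Update the sums with the new point (n goes from 10 to 11)
Σx  = 38.17 + 16.64 = 54.81
Σy  = 406.71 + 77.00 = 483.71
Σx² = 171.3517 + 16.64² = 171.3517 + 276.8896 = 448.2413
Σxy = 1648.5373 + 16.64×77.00 = 1648.5373 + 1281.2800 = 2929.8173

Step 2: Recompute the slope with b₁ = (nΣxy − ΣxΣy) / (nΣx² − (Σx)²)
Numerator   = 11×2929.8173 − 54.81×483.71 = 32227.9903 − 26512.1451 = 5715.8452
Denominator = 11×448.2413 − 54.81² = 4930.6543 − 3004.1361 = 1926.5182
b₁(new) = 5715.8452 / 1926.5182 = 2.9669

(Same formula on the original sums: (10×1648.5373 − 38.17×406.71) / (10×171.3517 − 38.17²) = 961.2523 / 256.5681 = 3.7466, matching the given fit.)

Step 3: Change in slope
Δβ₁ = 2.9669 − 3.7466 = -0.7797
Relative change = -0.7797 / 3.7466 × 100% = -20.8%
→ the slope decreases when the point is added.

A high-leverage point only changes the slope if it is off the original line; here y = 77.00 is below the original trend, so the slope decreases.
In practice: investigate whether it comes from the same population as the rest of the sample.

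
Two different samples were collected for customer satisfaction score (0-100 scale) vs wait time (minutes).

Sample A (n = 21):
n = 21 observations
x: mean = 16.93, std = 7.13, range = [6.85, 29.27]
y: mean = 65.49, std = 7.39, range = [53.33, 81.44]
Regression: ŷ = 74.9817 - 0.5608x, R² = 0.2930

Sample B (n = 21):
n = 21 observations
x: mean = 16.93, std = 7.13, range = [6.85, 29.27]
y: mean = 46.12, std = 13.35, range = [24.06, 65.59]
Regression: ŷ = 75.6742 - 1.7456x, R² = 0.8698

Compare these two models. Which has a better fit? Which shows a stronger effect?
Model B has the better fit (R² = 0.8698 vs 0.2930). Model B shows the stronger effect (|β₁| = 1.7456 vs 0.5608).

Model Comparison:

Fit — compare R²:
- Model A: R² = 0.2930 → 29.30% of variance in satisfaction score explained
- Model B: R² = 0.8698 → 86.98% of variance in satisfaction score explained
- 0.8698 > 0.2930 → Model B has the better fit

Which has the larger per-minute effect? (|β₁|)
- Model A: β₁ = -0.5608 → predicted satisfaction score falls 0.5608 points per additional minute of wait time
- Model B: β₁ = -1.7456 → predicted satisfaction score falls 1.7456 points per additional minute of wait time
- |-0.5608| < |-1.7456| → Model B shows the stronger marginal effect

Note: The two samples could reflect different populations, time periods, or measurement quality.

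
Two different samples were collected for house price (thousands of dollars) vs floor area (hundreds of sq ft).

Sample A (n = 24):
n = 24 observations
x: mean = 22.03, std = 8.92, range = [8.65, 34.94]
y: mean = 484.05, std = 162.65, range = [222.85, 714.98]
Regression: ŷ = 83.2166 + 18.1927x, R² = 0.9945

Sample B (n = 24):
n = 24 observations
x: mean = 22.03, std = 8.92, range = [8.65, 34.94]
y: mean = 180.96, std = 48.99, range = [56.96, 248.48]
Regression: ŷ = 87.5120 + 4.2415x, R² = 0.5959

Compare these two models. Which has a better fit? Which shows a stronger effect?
Model A has the better fit (R² = 0.9945 vs 0.5959). Model A shows the stronger effect (|β₁| = 18.1927 vs 4.2415).

Model Comparison:

Goodness of fit (R²):
- Model A: R² = 0.9945 → 99.45% of variance in house price explained
- Model B: R² = 0.5959 → 59.59% of variance in house price explained
- 0.9945 > 0.5959 → Model A has the better fit

Which has the larger per-hundred sq ft effect? (|β₁|)
- Model A: β₁ = 18.1927 → predicted house price rises 18.1927 thousand dollars per additional hundred sq ft of floor area
- Model B: β₁ = 4.2415 → predicted house price rises 4.2415 thousand dollars per additional hundred sq ft of floor area
- |18.1927| > |4.2415| → Model A shows the stronger marginal effect

Note: A better fit (higher R²) doesn't necessarily mean a more important relationship.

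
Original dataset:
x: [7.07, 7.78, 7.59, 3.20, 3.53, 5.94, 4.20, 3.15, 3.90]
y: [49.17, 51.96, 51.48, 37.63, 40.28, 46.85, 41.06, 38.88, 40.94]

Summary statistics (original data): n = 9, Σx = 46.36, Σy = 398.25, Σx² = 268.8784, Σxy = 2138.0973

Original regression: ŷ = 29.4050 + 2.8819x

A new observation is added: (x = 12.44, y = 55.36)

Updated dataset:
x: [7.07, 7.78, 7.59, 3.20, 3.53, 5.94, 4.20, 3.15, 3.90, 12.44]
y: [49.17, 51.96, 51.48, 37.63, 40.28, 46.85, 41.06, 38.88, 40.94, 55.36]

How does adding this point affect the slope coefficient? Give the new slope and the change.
Adding the point moves β₁ from 2.8819 to 2.0484, i.e. it decreases by 0.8335 (-28.9%).

x = 12.44 lies well outside the original x-range [3.15, 7.78] (x̄ ≈ 5.15), so this observation has high leverage and can move the slope substantially.

Step 1: Update the sums with the new point (n goes from 9 to 10)
Σx  = 46.36 + 12.44 = 58.80
Σy  = 398.25 + 55.36 = 453.61
Σx² = 268.8784 + 12.44² = 268.8784 + 154.7536 = 423.6320
Σxy = 2138.0973 + 12.44×55.36 = 2138.0973 + 688.6784 = 2826.7757

Step 2: Recompute the slope with b₁ = (nΣxy − ΣxΣy) / (nΣx² − (Σx)²)
Numerator   = 10×2826.7757 − 58.80×453.61 = 28267.7570 − 26672.2680 = 1595.4890
Denominator = 10×423.6320 − 58.80² = 4236.3200 − 3457.4400 = 778.8800
b₁(new) = 1595.4890 / 778.8800 = 2.0484

(Same formula on the original sums: (9×2138.0973 − 46.36×398.25) / (9×268.8784 − 46.36²) = 780.0057 / 270.6560 = 2.8819, matching the given fit.)

Step 3: Change in slope
Δβ₁ = 2.0484 − 2.8819 = -0.8335
Relative change = -0.8335 / 2.8819 × 100% = -28.9%
→ the slope decreases when the point is added.

Because the point sits below the extension of the original line at a high-leverage x, it tilts the fit down.
In practice: investigate whether it comes from the same population as the rest of the sample.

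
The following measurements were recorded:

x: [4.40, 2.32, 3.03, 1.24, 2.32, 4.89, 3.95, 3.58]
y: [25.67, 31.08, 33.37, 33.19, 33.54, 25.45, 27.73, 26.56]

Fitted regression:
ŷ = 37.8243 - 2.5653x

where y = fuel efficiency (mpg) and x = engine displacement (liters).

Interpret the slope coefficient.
On average, fuel efficiency is about 2.5653 mpg lower for every extra liter of engine displacement.

The slope coefficient β₁ = -2.5653 represents the marginal effect of engine displacement on fuel efficiency.

Interpretation:
- Engine displacement up by 1 liter → predicted fuel efficiency decreases by 2.5653 mpg
- This is a linear approximation: the same per-unit change is assumed across the whole observed x range
- The sign (−) gives the direction; the magnitude 2.5653 gives the size of the effect per liter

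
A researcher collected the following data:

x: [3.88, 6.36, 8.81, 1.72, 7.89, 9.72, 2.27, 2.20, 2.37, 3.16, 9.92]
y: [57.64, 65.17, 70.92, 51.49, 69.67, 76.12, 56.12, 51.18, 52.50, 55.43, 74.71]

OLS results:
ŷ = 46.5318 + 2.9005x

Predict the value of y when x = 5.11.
ŷ = 61.3534

Plug x = 5.11 into the fitted line:

ŷ = 46.5318 + 2.9005 × 5.11
ŷ = 46.5318 + 14.8216
ŷ = 61.3534

This is the fitted mean response at that x — an individual observation would come with a wider prediction interval.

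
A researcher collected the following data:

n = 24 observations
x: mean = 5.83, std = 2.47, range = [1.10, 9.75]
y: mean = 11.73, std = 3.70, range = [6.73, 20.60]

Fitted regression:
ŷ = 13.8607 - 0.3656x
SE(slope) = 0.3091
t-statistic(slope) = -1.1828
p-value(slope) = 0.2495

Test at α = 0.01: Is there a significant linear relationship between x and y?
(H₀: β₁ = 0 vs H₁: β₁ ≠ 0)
p-value = 0.2495 ≥ α = 0.01, so we fail to reject H₀. The relationship is not significant.

Hypothesis test for the slope coefficient:

H₀: β₁ = 0 (no linear relationship)
H₁: β₁ ≠ 0 (linear relationship exists)

Test statistic: t = β̂₁ / SE(β̂₁) = -0.3656 / 0.3091 = -1.1828

p = 0.2495: how often a slope estimate this far from 0 (in SE units) would arise by chance if β₁ were truly 0.

Decision rule: reject H₀ if p-value < α.
p-value = 0.2495 ≥ α = 0.01 → fail to reject H₀.

Conclusion: the linear association between x and y is not significant at the 1% level.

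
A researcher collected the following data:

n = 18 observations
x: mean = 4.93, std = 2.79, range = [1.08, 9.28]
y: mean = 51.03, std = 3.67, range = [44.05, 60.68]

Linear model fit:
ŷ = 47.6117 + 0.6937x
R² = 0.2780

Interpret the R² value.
About 27.80% of the variability in y is accounted for by the regression on x (R² = 0.2780) — a weak linear fit.

R² (coefficient of determination) measures the proportion of variance in y explained by the regression model.

Here R² = 0.2780:
- Explained: 27.80% of the variation in y
- Unexplained (residual): 100% − 27.80% = 72.20%
- Rule of thumb (below 0.3 weak; 0.3 to below 0.7 moderate; 0.7 and above strong) → weak

Calculation: R² = 1 − (SS_res / SS_tot), where SS_res is the sum of squared residuals and SS_tot the total sum of squares.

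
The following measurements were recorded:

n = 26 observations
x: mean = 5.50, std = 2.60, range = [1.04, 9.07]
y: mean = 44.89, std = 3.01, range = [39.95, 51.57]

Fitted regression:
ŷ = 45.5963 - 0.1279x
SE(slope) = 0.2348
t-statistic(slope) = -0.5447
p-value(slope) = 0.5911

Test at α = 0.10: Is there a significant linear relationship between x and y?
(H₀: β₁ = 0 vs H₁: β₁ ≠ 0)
Since p-value = 0.5911 ≥ α = 0.10, fail to reject H₀ — the slope is not significantly different from 0.

Hypothesis test for the slope coefficient:

H₀: β₁ = 0 (no linear relationship)
H₁: β₁ ≠ 0 (linear relationship exists)

Test statistic: t = β̂₁ / SE(β̂₁) = -0.1279 / 0.2348 = -0.5447

With df = 24, the two-sided p-value for |t| = 0.5447 is 0.5911.

Decision rule: reject H₀ if p-value < α.
p-value = 0.5911 ≥ α = 0.10 → fail to reject H₀.

Conclusion: the linear association between x and y is not significant at the 10% level.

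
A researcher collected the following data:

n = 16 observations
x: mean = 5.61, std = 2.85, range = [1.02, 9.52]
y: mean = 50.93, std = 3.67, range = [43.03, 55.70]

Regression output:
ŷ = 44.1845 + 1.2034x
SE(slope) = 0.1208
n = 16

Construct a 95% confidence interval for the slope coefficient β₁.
The 95% CI for β₁ is (0.9443, 1.4625)

Confidence interval for the slope:

The 95% CI for β₁ is: β̂₁ ± t*(α/2, n-2) × SE(β̂₁)

Step 1: Find critical t-value
- Confidence level = 0.95
- Degrees of freedom = n - 2 = 16 - 2 = 14
- t*(α/2, 14) = 2.1448

Step 2: Calculate margin of error
Margin = 2.1448 × 0.1208 = 0.2591

Step 3: Construct interval
CI = 1.2034 ± 0.2591
CI = (0.9443, 1.4625)

Interpretation: We are 95% confident that the true slope β₁ lies between 0.9443 and 1.4625.
Since 0 is outside the interval, a two-sided test at α = 0.05 would reject H₀: β₁ = 0.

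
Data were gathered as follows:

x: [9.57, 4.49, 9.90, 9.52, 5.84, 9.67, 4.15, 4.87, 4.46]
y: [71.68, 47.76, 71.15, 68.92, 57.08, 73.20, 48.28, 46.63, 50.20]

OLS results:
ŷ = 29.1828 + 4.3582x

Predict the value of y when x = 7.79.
ŷ = 63.1332

x = 7.79 lies inside the observed range [4.15, 9.90], so the fitted equation applies directly:

ŷ = 29.1828 + 4.3582 × 7.79
ŷ = 29.1828 + 33.9504
ŷ = 63.1332

This is a point prediction; actual observations scatter around it by roughly the residual standard deviation.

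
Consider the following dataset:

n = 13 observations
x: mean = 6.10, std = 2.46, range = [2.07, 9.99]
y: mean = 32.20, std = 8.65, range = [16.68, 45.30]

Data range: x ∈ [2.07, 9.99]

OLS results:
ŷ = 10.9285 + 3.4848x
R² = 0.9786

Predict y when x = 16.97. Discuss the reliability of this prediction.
ŷ = 70.0656, but this is extrapolation (above the data range [2.07, 9.99]) and may be unreliable.

Prediction calculation:
ŷ = 10.9285 + 3.4848 × 16.97
ŷ = 70.0656

Reliability:
- Data range: x ∈ [2.07, 9.99]
- Prediction point: x = 16.97 is 6.98 units above the observed range → this is EXTRAPOLATION, not interpolation

Why that matters here:
- There are no observations near this x to validate the fitted line there
- Real relationships often flatten, saturate, or turn nonlinear at extremes

The R² = 0.9786 only validates the fit within [2.07, 9.99]; treat ŷ = 70.0656 with caution.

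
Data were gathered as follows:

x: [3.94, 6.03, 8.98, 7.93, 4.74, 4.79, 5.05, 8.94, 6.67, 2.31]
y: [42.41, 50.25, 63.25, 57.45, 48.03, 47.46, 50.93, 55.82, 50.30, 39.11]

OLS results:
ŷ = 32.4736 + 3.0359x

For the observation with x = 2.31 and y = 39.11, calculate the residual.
Residual = -0.3765

The residual is the difference between the actual value and the predicted value:

Residual = y - ŷ

Step 1: Calculate predicted value
ŷ = 32.4736 + 3.0359 × 2.31
ŷ = 39.4865

Step 2: Calculate residual
Residual = 39.11 - 39.4865
Residual = -0.3765

The residual is negative, so the observed y = 39.11 sits below the regression line (the line overestimates it by 0.3765).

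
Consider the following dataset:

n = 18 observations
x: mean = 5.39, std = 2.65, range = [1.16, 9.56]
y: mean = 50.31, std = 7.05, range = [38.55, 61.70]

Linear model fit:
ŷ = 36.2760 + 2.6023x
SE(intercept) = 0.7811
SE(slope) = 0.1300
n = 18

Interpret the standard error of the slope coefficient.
SE(slope) = 0.1300 measures the uncertainty in the estimated slope. The coefficient is estimated precisely (SE/|β̂₁| = 5.0%).

SE(β̂₁) = 0.1300 says: if we drew many samples of n = 18 from the same population and refit each time, the fitted slopes would scatter with a standard deviation of roughly 0.1300 around the true β₁.

Relative precision:
- SE / |β̂₁| = 0.1300 / 2.6023 = 5.0%
- Rule of thumb (under 20%: precise; 20% to under 50%: moderately precise; 50% or more: imprecise) → precise

Link to the t-test: t = β̂₁ / SE(β̂₁) = 2.6023 / 0.1300 = 20.0177, the statistic for H₀: β₁ = 0.

What drives SE(β̂₁): more residual scatter → larger SE.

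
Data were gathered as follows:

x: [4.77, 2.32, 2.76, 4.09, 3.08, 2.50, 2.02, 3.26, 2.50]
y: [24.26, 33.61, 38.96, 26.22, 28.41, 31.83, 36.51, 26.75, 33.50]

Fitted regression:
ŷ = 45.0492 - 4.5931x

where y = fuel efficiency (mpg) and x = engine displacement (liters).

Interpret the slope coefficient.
For each additional liter of engine displacement, predicted fuel efficiency decreases by approximately 4.5931 mpg.

The slope coefficient β₁ = -4.5931 represents the marginal effect of engine displacement on fuel efficiency.

Interpretation:
- Engine displacement up by 1 liter → predicted fuel efficiency decreases by 4.5931 mpg
- The effect is assumed constant over the observed range of x (linearity)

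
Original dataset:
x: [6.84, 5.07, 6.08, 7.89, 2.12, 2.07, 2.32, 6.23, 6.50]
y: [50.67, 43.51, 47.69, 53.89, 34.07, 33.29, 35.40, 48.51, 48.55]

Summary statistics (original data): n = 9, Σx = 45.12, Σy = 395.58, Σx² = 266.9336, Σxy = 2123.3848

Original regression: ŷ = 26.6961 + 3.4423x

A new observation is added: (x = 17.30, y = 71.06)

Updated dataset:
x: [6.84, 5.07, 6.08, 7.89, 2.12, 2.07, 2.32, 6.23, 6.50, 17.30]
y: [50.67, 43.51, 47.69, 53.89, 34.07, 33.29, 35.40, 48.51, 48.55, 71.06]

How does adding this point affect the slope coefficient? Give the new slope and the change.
The slope changes from 3.4423 to 2.4913 (change of -0.9510, or -27.6%).

x = 17.30 lies well outside the original x-range [2.07, 7.89] (x̄ ≈ 5.01), so this observation has high leverage and can move the slope substantially.

Step 1: Update the sums with the new point (n goes from 9 to 10)
Σx  = 45.12 + 17.30 = 62.42
Σy  = 395.58 + 71.06 = 466.64
Σx² = 266.9336 + 17.30² = 266.9336 + 299.2900 = 566.2236
Σxy = 2123.3848 + 17.30×71.06 = 2123.3848 + 1229.3380 = 3352.7228

Step 2: Recompute the slope with b₁ = (nΣxy − ΣxΣy) / (nΣx² − (Σx)²)
Numerator   = 10×3352.7228 − 62.42×466.64 = 33527.2280 − 29127.6688 = 4399.5592
Denominator = 10×566.2236 − 62.42² = 5662.2360 − 3896.2564 = 1765.9796
b₁(new) = 4399.5592 / 1765.9796 = 2.4913

(Same formula on the original sums: (9×2123.3848 − 45.12×395.58) / (9×266.9336 − 45.12²) = 1261.8936 / 366.5880 = 3.4423, matching the given fit.)

Step 3: Change in slope
Δβ₁ = 2.4913 − 3.4423 = -0.9510
Relative change = -0.9510 / 3.4423 × 100% = -27.6%
→ the slope decreases when the point is added.

A high-leverage point only changes the slope if it is off the original line; here y = 71.06 is below the original trend, so the slope decreases.
In practice: check such a point for data-entry or measurement error.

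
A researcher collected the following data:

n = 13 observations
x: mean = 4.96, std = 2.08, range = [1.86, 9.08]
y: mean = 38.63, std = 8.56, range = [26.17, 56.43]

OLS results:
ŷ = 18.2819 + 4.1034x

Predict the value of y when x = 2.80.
ŷ = 29.7714

Plug x = 2.80 into the fitted line:

ŷ = 18.2819 + 4.1034 × 2.80
ŷ = 18.2819 + 11.4895
ŷ = 29.7714

This is the fitted mean response at that x — an individual observation would come with a wider prediction interval.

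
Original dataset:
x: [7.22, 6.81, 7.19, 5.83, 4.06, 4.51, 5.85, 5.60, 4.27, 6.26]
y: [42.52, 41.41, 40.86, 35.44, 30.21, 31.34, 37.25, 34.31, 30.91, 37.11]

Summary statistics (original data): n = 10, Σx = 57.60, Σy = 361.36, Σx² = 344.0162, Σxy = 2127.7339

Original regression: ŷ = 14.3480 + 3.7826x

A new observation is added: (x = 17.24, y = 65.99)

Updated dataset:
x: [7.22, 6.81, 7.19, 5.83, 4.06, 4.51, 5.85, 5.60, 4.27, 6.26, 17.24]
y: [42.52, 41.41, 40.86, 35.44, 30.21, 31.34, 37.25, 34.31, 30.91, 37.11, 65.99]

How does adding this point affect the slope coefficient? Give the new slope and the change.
The slope changes from 3.7826 to 2.7101 (change of -1.0725, or -28.4%).

The new point has HIGH LEVERAGE: x = 17.24 is far from the original mean x̄ = 57.60/10 ≈ 5.76 (original range [4.06, 7.22]).

Step 1: Update the sums with the new point (n goes from 10 to 11)
Σx  = 57.60 + 17.24 = 74.84
Σy  = 361.36 + 65.99 = 427.35
Σx² = 344.0162 + 17.24² = 344.0162 + 297.2176 = 641.2338
Σxy = 2127.7339 + 17.24×65.99 = 2127.7339 + 1137.6676 = 3265.4015

Step 2: Recompute the slope with b₁ = (nΣxy − ΣxΣy) / (nΣx² − (Σx)²)
Numerator   = 11×3265.4015 − 74.84×427.35 = 35919.4165 − 31982.8740 = 3936.5425
Denominator = 11×641.2338 − 74.84² = 7053.5718 − 5601.0256 = 1452.5462
b₁(new) = 3936.5425 / 1452.5462 = 2.7101

(Same formula on the original sums: (10×2127.7339 − 57.60×361.36) / (10×344.0162 − 57.60²) = 463.0030 / 122.4020 = 3.7826, matching the given fit.)

Step 3: Change in slope
Δβ₁ = 2.7101 − 3.7826 = -1.0725
Relative change = -1.0725 / 3.7826 × 100% = -28.4%
→ the slope decreases when the point is added.

Because the point sits below the extension of the original line at a high-leverage x, it tilts the fit down.
In practice: refit with and without it and report both if conclusions differ.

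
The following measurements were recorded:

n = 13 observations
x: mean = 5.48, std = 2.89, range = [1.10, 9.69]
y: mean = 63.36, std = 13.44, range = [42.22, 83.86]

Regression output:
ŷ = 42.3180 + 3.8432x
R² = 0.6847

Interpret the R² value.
About 68.47% of the variability in y is accounted for by the regression on x (R² = 0.6847) — a moderate linear fit.

R² = 1 − SS_res/SS_tot compares the residual scatter to the total scatter of y about its mean.

Here R² = 0.6847:
- Explained: 68.47% of the variation in y
- Unexplained (residual): 100% − 68.47% = 31.53%
- Rule of thumb (below 0.3 weak; 0.3 to below 0.7 moderate; 0.7 and above strong) → moderate

Equivalently, for simple linear regression R² = r², so |r| = √0.6847 ≈ 0.8275.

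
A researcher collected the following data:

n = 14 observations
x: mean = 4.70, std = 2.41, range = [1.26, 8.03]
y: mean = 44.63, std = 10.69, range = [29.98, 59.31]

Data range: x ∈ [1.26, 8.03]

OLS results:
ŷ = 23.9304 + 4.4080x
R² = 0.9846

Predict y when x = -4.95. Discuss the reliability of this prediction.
ŷ = 2.1108 (extrapolation — x = -4.95 lies outside [1.26, 8.03], so reliability is low).

Prediction calculation:
ŷ = 23.9304 + 4.4080 × (-4.95)
ŷ = 2.1108

Reliability:
- Data range: x ∈ [1.26, 8.03]
- Prediction point: x = -4.95 is 6.21 units below the observed range → this is EXTRAPOLATION, not interpolation

Why that matters here:
- R² describes fit only over the sampled x values; it says nothing about behaviour beyond them
- Real relationships often flatten, saturate, or turn nonlinear at extremes
- The linear relationship may not hold outside the observed range

A defensible statement: 'if the linear trend continued to x = -4.95, y would be about 2.1108' — the premise is untested.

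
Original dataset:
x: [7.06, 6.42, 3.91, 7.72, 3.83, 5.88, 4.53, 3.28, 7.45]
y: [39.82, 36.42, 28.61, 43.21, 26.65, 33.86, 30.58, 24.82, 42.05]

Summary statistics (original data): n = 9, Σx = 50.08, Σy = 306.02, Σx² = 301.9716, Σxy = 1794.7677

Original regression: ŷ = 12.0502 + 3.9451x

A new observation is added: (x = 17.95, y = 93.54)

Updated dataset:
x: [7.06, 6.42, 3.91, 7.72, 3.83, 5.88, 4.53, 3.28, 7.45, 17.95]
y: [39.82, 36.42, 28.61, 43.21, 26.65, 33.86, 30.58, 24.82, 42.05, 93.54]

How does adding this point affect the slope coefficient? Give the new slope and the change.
The slope changes from 3.9451 to 4.6825 (change of +0.7374, or +18.7%).

x = 17.95 lies well outside the original x-range [3.28, 7.72] (x̄ ≈ 5.56), so this observation has high leverage and can move the slope substantially.

Step 1: Update the sums with the new point (n goes from 9 to 10)
Σx  = 50.08 + 17.95 = 68.03
Σy  = 306.02 + 93.54 = 399.56
Σx² = 301.9716 + 17.95² = 301.9716 + 322.2025 = 624.1741
Σxy = 1794.7677 + 17.95×93.54 = 1794.7677 + 1679.0430 = 3473.8107

Step 2: Recompute the slope with b₁ = (nΣxy − ΣxΣy) / (nΣx² − (Σx)²)
Numerator   = 10×3473.8107 − 68.03×399.56 = 34738.1070 − 27182.0668 = 7556.0402
Denominator = 10×624.1741 − 68.03² = 6241.7410 − 4628.0809 = 1613.6601
b₁(new) = 7556.0402 / 1613.6601 = 4.6825

(Same formula on the original sums: (9×1794.7677 − 50.08×306.02) / (9×301.9716 − 50.08²) = 827.4277 / 209.7380 = 3.9451, matching the given fit.)

Step 3: Change in slope
Δβ₁ = 4.6825 − 3.9451 = +0.7374
Relative change = +0.7374 / 3.9451 × 100% = +18.7%
→ the slope increases when the point is added.

Because the point sits above the extension of the original line at a high-leverage x, it tilts the fit up.
In practice: investigate whether it comes from the same population as the rest of the sample; refit with and without it and report both if conclusions differ.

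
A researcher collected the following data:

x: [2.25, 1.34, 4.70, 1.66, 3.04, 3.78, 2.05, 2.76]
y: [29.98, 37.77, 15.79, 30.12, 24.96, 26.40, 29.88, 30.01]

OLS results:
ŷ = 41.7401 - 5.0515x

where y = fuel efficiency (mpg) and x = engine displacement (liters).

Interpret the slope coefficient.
For each additional liter of engine displacement, predicted fuel efficiency decreases by approximately 5.0515 mpg.

β₁ = -5.0515 is the change in predicted fuel efficiency (mpg) per additional liter of engine displacement.

Interpretation:
- Engine displacement up by 1 liter → predicted fuel efficiency decreases by 5.0515 mpg
- This is a linear approximation: the same per-unit change is assumed across the whole observed x range

The intercept β₀ = 41.7401 is the predicted fuel efficiency when engine displacement = 0; since the smallest observed x is 1.34, this is an extrapolation and mainly anchors the line.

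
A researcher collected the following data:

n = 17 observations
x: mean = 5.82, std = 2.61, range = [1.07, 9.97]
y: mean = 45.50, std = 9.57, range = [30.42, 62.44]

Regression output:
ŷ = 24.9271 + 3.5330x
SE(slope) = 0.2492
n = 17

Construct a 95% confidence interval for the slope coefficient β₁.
The 95% CI for β₁ is (3.0019, 4.0641)

Confidence interval for the slope:

The 95% CI for β₁ is: β̂₁ ± t*(α/2, n-2) × SE(β̂₁)

Step 1: Find critical t-value
- Confidence level = 0.95
- Degrees of freedom = n - 2 = 17 - 2 = 15
- t*(α/2, 15) = 2.1314

Step 2: Calculate margin of error
Margin = 2.1314 × 0.2492 = 0.5311

Step 3: Construct interval
CI = 3.5330 ± 0.5311
CI = (3.0019, 4.0641)

Interpretation: We are 95% confident that the true slope β₁ lies between 3.0019 and 4.0641.
Since 0 is outside the interval, a two-sided test at α = 0.05 would reject H₀: β₁ = 0.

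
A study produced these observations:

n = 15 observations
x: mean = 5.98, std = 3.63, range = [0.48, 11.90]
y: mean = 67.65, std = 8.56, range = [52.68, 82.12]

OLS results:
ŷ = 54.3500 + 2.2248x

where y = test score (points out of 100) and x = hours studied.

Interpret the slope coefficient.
For each additional hour of study time, predicted test score increases by approximately 2.2248 points.

The slope β₁ = 2.2248 gives the rate at which the fitted test score changes with study time.

Interpretation:
- Study time up by 1 hour → predicted test score increases by 2.2248 points
- This is a linear approximation: the same per-unit change is assumed across the whole observed x range
- The sign (+) gives the direction; the magnitude 2.2248 gives the size of the effect per hour

(β₀ = 54.3500 is the fitted value at x = 0 and is not part of the slope interpretation.)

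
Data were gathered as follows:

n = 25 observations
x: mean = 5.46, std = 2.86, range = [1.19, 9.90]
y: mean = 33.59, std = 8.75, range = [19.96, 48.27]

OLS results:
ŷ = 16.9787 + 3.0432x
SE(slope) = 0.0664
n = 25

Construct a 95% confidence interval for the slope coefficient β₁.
The 95% CI for β₁ is (2.9058, 3.1806)

Confidence interval for the slope:

The 95% CI for β₁ is: β̂₁ ± t*(α/2, n-2) × SE(β̂₁)

Step 1: Find critical t-value
- Confidence level = 0.95
- Degrees of freedom = n - 2 = 25 - 2 = 23
- t*(α/2, 23) = 2.0687

Step 2: Calculate margin of error
Margin = 2.0687 × 0.0664 = 0.1374

Step 3: Construct interval
CI = 3.0432 ± 0.1374
CI = (2.9058, 3.1806)

Interpretation: each one-unit increase in x is associated with a change in mean y of between 2.9058 and 3.1806, with 95% confidence.
Since 0 is outside the interval, a two-sided test at α = 0.05 would reject H₀: β₁ = 0.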